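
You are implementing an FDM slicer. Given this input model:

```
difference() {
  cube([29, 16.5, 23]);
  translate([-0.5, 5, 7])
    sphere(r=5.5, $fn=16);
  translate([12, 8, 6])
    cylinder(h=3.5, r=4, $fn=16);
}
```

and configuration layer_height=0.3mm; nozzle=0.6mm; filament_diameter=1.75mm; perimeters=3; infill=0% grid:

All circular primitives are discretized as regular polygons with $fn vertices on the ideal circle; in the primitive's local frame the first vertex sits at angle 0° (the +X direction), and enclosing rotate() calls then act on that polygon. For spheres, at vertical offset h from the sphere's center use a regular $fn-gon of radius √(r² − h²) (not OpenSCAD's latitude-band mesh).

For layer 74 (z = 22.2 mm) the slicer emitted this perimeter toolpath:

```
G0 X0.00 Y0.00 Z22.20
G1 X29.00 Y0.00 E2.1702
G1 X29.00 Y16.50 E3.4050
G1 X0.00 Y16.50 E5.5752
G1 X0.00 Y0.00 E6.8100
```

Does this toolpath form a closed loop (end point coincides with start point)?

yes

Start point (G0): (0.00, 0.00). End point (last G1): the path returns to the start — closed.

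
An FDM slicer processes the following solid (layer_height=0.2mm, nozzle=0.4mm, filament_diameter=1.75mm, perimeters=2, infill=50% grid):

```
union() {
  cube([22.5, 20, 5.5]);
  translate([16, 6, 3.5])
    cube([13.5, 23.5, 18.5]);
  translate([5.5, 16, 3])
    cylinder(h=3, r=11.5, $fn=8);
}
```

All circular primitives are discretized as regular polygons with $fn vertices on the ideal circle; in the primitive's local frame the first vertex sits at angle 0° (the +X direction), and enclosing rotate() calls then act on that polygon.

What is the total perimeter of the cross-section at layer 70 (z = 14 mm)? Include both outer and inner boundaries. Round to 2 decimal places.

74.00 mm

At z = 14 mm: the cube is not intersected at this z (z outside [0, 5.5]); the cube at (16, 6) is present — its section is the full 13.5×23.5 rectangle (perimeter 74.00 mm); the cylinder at (5.5, 16) is not intersected at this z (z outside [3, 6]); Combining (union): only the 13.5×23.5 cube at (16, 6) is present, so the union is just that shape — boundary = 74.00 mm. Overall, the cross-section is a single solid region. Total boundary length (outer) = 74.00 mm.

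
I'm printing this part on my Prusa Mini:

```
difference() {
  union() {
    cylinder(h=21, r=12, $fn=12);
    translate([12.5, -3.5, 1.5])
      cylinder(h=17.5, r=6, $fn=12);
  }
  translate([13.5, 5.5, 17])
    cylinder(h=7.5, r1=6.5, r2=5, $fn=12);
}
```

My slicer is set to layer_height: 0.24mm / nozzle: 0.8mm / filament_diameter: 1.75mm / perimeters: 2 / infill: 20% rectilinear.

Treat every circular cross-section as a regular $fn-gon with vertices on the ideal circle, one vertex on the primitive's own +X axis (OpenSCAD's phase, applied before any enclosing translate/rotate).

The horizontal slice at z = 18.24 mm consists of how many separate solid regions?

1

At z = 18.24 mm: the r=12 cylinder gives a regular 12-gon of circumradius 12 (constant along its height); the r=6 cylinder at (12.5, -3.5) gives a regular 12-gon of circumradius 6 (constant along its height); Combining (union): the regions partially overlap (shared area 34.55 mm²), so overlapping operands fuse into one piece — 1 connected region; the cone at (13.5, 5.5) contributes a regular 12-gon of circumradius 6.252 (interpolated between r1=6.5 and r2=5 at t=0.165); Taking the first minus the rest: starting from that combined region, the cone at (13.5, 5.5) partially overlaps it — only the 32.75 mm² overlap (of its 117.26 mm²) is removed, clipping the outline — 1 connected region. The result has 1 disconnected region.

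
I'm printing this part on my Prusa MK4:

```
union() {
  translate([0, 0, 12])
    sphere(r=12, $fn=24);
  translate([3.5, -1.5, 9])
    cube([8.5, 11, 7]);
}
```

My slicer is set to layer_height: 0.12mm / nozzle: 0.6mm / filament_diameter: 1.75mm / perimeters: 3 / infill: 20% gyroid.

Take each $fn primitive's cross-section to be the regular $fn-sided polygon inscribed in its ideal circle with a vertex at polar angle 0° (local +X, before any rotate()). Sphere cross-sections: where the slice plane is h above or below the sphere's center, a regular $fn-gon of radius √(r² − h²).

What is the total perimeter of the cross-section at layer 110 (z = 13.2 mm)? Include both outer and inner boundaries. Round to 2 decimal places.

At z = 13.2 mm: the sphere: section is a regular 24-gon, circumradius = √(r²−h²) = √(12²−1.2²) = 11.940 (perimeter = 2·24·11.940·sin(180°/24) = 74.81 mm); the cube at (3.5, -1.5) (footprint 8.5×11) is included at this height (perimeter 39.00 mm); Taking the union: the regions partially overlap (shared area 78.45 mm²), so the edge portions inside another operand are dropped and the merged outline is re-measured after clipping — boundary = 78.40 mm. Overall, the cross-section is a single solid region. Total boundary length (outer) = 78.40 mm.

78.40 mm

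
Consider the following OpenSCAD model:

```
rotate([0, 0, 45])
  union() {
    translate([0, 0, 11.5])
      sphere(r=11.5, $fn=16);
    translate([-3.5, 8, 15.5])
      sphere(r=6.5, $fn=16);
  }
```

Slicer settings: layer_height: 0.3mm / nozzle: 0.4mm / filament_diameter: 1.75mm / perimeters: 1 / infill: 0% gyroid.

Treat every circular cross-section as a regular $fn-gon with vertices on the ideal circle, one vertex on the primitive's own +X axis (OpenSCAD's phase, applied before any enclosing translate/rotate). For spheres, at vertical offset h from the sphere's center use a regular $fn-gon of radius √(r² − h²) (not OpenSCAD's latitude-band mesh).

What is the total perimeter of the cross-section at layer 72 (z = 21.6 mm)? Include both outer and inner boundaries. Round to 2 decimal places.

At z = 21.6 mm: the r=11.5 sphere contributes a regular 16-gon of circumradius √(11.5²−10.1²) = 5.499 (perimeter = 2·16·5.499·sin(180°/16) = 34.33 mm); the r=6.5 sphere at (-3.5, 8) slices to a regular 16-gon of circumradius 2.245 (√(r²−h²) with h=6.1 from center) (perimeter = 2·16·2.245·sin(180°/16) = 14.02 mm); Taking the union: the 2 present regions are separate (no shared area or edge), so areas and boundary lengths simply add and each stays a separate island — boundary = 48.35 mm; (rotated 45° about Z; rotation is an isometry so areas/perimeters/island counts are preserved). Overall, the cross-section has 2 separate islands. Total boundary length (outer) = 48.35 mm.

48.35 mm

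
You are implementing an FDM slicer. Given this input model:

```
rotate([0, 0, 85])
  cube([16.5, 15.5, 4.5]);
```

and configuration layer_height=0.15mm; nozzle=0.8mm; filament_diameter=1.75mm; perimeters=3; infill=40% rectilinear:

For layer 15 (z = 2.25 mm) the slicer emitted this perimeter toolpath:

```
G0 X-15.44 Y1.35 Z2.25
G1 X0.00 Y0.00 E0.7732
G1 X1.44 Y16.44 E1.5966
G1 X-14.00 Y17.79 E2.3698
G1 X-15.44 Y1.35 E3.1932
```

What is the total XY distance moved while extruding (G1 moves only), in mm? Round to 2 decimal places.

Sum the Euclidean lengths of each G1 segment: total = 64.00 mm.

64.00 mm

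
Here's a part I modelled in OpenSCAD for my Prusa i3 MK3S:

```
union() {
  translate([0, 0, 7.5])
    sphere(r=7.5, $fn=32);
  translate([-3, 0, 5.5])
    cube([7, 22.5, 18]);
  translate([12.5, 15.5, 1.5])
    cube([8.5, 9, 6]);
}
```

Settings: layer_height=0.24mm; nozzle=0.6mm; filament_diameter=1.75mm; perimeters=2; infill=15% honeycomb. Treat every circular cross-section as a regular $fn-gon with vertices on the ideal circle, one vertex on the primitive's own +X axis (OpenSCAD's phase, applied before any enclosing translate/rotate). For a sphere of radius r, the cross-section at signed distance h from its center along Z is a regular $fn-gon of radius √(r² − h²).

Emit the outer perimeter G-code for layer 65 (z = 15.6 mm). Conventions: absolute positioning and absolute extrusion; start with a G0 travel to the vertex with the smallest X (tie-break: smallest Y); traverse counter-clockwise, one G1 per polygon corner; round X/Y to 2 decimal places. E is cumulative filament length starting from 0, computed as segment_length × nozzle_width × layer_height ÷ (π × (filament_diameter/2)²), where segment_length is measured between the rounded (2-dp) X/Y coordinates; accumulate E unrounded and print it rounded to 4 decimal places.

G0 X-3.00 Y0.00 Z15.60
G1 X4.00 Y0.00 E0.4191
G1 X4.00 Y22.50 E1.7661
G1 X-3.00 Y22.50 E2.1852
G1 X-3.00 Y0.00 E3.5322

At z = 15.6 mm: the sphere is absent (|z−center|=8.100 > r=7.5); the 7×22.5 cube at (-3, 0) contributes its full rectangle; the cube at (12.5, 15.5) is not intersected at this z (z outside [1.5, 7.5]); Merging all regions: only the 7×22.5 cube at (-3, 0) is present, so the union is just that shape — 1 connected region. The outline is a single polygon with 4 vertices. Extrusion per mm of travel: 0.6 × 0.24 / (π × 0.875²) = 0.059868. Accumulating E over each segment gives final E = 3.5322.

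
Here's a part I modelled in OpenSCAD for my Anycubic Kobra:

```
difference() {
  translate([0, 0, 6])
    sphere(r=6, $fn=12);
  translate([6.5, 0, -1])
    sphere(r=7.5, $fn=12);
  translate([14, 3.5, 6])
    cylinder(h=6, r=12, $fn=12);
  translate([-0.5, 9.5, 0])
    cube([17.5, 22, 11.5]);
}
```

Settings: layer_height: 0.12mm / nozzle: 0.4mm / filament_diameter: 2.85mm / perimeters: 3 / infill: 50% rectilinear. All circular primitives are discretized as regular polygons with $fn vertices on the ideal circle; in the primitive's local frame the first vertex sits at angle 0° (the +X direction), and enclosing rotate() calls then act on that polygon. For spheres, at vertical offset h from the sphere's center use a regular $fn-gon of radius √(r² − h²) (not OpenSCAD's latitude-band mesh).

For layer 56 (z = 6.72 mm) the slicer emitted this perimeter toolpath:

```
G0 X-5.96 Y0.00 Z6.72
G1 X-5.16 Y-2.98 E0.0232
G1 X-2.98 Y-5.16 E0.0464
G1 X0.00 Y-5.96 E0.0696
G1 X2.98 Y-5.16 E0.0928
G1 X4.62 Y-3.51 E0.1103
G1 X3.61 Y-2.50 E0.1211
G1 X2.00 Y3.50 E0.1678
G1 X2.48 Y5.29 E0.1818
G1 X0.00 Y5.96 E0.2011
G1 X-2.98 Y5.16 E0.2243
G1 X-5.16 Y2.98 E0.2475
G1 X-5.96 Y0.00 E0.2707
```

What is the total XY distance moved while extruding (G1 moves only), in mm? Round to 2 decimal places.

Sum the Euclidean lengths of each G1 segment: total = 35.98 mm.

35.98 mm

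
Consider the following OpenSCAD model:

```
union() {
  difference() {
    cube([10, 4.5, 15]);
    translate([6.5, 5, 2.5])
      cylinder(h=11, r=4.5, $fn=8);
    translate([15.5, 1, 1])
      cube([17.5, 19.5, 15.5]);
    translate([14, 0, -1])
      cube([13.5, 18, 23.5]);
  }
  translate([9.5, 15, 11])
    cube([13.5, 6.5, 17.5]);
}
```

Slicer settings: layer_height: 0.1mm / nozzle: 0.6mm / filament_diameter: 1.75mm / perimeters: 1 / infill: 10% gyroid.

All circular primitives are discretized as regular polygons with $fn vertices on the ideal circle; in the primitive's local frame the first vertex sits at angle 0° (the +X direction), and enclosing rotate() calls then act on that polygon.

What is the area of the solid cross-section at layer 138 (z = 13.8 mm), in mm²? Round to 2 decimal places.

132.75 mm²

At z = 13.8 mm: the cube is present — its section is the full 10×4.5 rectangle (area 45.00 mm²); the cylinder at (6.5, 5) is not intersected at this z (z outside [2.5, 13.5]); the cube at (15.5, 1) is present — its section is the full 17.5×19.5 rectangle (area 341.25 mm²); the cube at (14, 0) is present — its section is the full 13.5×18 rectangle (area 243.00 mm²); After the difference (first − rest): starting from the 10×4.5 cube (45.00 mm²), the 17.5×19.5 cube at (15.5, 1) misses the remaining region (no effect); the 13.5×18 cube at (14, 0) misses the remaining region (no effect) — area = 45.00 mm²; the 13.5×6.5 cube at (9.5, 15) contributes its full rectangle (area 87.75 mm²); Taking the union: the 2 present regions are separate (no shared area or edge), so areas and boundary lengths simply add and each stays a separate island — area = 132.75 mm². Overall, the cross-section has 2 separate islands. Net area = 132.75 mm².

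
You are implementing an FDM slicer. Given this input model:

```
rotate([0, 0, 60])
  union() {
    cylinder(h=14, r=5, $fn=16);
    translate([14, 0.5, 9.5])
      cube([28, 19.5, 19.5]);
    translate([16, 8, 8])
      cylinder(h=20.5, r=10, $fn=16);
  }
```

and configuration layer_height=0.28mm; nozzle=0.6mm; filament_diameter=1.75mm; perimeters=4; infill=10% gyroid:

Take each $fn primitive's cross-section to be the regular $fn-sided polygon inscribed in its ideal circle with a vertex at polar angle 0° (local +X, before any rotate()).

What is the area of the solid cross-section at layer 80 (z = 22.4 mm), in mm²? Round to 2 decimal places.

674.84 mm²

At z = 22.4 mm: the cylinder is absent (z outside [0, 14]); the 28×19.5 cube at (14, 0.5) contributes its full rectangle (area 546.00 mm²); the cylinder at (16, 8): section is a regular 16-gon, circumradius r=10 (area = (16/2)·10.000²·sin(360°/16) = 306.15 mm²); Combining (union): the regions partially overlap — summed areas 852.15 mm² minus the doubly-counted overlap 177.30 mm² gives 674.84 mm² — area = 674.84 mm²; (whole slice rotated 60° about Z — lengths, areas and connectivity unchanged). Overall, the cross-section is a single solid region. Net area = 674.84 mm².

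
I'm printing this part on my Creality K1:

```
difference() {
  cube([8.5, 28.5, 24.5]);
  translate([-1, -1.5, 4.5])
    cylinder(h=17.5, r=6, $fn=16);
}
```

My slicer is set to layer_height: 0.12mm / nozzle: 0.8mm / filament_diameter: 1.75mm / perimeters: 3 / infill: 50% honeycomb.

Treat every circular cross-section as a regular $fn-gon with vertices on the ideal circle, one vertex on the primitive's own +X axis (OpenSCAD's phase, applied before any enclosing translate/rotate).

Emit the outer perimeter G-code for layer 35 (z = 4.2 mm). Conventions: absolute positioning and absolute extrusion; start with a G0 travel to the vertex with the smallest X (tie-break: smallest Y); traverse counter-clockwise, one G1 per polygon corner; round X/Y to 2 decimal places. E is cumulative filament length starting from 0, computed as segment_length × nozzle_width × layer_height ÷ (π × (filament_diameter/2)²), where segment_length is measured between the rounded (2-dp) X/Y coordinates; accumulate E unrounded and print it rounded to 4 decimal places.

At z = 4.2 mm: the cube is present — its section is the full 8.5×28.5 rectangle; the cylinder at (-1, -1.5) is absent (z outside [4.5, 22]); Subtracting the remaining from the first: none of the subtracted shapes is present at this height, so the 8.5×28.5 cube is unchanged — 1 connected region. The outline is a single polygon with 4 vertices. Extrusion per mm of travel: 0.8 × 0.12 / (π × 0.875²) = 0.039912. Accumulating E over each segment gives final E = 2.9535.

G0 X0.00 Y0.00 Z4.20
G1 X8.50 Y0.00 E0.3393
G1 X8.50 Y28.50 E1.4767
G1 X0.00 Y28.50 E1.8160
G1 X0.00 Y0.00 E2.9535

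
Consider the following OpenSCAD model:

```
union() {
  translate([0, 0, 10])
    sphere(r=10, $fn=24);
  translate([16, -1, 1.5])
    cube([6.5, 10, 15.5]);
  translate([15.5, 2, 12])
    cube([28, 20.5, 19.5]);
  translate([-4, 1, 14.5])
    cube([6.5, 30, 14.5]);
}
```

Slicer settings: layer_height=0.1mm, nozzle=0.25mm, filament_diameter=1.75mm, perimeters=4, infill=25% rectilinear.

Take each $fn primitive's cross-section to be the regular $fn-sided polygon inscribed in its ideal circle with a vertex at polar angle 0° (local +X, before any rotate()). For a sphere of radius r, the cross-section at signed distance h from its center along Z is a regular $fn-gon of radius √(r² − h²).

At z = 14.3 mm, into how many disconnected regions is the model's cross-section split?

2

At z = 14.3 mm: the sphere: section is a regular 24-gon, circumradius = √(r²−h²) = √(10²−4.3²) = 9.028; the cube at (16, -1) (footprint 6.5×10) is included at this height; the 28×20.5 cube at (15.5, 2) contributes its full rectangle; the cube at (-4, 1) does not reach this height (z outside [14.5, 29]); Taking the union: the regions partially overlap (shared area 45.50 mm²), so overlapping operands fuse into one piece — 2 connected regions. The result has 2 disconnected regions.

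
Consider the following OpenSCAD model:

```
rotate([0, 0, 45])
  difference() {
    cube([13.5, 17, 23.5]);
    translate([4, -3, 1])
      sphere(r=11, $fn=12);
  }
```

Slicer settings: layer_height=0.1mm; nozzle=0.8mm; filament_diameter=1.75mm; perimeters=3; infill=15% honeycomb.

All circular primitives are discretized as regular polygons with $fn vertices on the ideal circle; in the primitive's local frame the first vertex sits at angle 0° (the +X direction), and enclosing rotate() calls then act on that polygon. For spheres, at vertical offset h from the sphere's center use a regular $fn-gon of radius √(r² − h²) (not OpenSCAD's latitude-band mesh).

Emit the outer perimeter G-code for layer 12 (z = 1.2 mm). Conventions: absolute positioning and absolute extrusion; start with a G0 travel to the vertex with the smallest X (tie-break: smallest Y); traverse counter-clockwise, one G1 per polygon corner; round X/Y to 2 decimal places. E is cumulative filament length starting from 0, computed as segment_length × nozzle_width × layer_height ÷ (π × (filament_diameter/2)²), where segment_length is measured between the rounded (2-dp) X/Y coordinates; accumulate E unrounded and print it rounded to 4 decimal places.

At z = 1.2 mm: the 13.5×17 cube contributes its full rectangle; the r=11 sphere at (4, -3) slices to a regular 12-gon of circumradius 10.998 (√(r²−h²) with h=0.2 from center); Subtracting the remaining from the first: starting from the 13.5×17 cube, the r=11 sphere at (4, -3) partially overlaps it — only the 87.88 mm² overlap (of its 362.88 mm²) is removed, clipping the outline — 1 connected region; (rotated 45° about Z; rotation is an isometry so areas/perimeters/island counts are preserved). The outline is a single polygon with 6 vertices. Extrusion per mm of travel: 0.8 × 0.1 / (π × 0.875²) = 0.033260. Accumulating E over each segment gives final E = 1.7807.

G0 X-12.02 Y12.02 Z1.20
G1 X-4.90 Y4.90 E0.3349
G1 X-2.83 Y8.48 E0.4724
G1 X2.10 Y11.33 E0.6618
G1 X7.76 Y11.33 E0.8501
G1 X-2.47 Y21.57 E1.3315
G1 X-12.02 Y12.02 E1.7807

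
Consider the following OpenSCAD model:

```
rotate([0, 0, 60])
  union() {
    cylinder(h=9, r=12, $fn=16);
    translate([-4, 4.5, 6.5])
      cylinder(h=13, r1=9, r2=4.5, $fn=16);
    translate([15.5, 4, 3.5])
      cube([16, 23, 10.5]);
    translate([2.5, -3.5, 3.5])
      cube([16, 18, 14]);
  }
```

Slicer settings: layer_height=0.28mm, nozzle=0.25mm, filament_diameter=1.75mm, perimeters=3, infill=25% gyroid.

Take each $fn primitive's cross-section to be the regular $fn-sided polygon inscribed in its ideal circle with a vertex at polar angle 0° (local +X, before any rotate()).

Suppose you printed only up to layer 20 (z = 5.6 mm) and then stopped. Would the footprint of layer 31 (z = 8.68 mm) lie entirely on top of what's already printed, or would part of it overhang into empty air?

Compare the two slices. At z = 5.6: the r=12 cylinder gives a regular 16-gon of circumradius 12 (constant along its height) (area = (16/2)·12.000²·sin(360°/16) = 440.85 mm²); the cone at (-4, 4.5) does not reach this height (z outside [6.5, 19.5]); the 16×23 cube at (15.5, 4) contributes its full rectangle (area 368.00 mm²); the cube at (2.5, -3.5) is present — its section is the full 16×18 rectangle (area 288.00 mm²); Merging all regions: the regions partially overlap — summed areas 1096.85 mm² minus the doubly-counted overlap 144.37 mm² gives 952.49 mm² — area = 952.49 mm²; (rotated 60° about Z; rotation is an isometry so areas/perimeters/island counts are preserved). At z = 8.68: the cylinder: section is a regular 16-gon, circumradius r=12 (area = (16/2)·12.000²·sin(360°/16) = 440.85 mm²); the cone at (-4, 4.5) contributes a regular 16-gon of circumradius 8.245 (interpolated between r1=9 and r2=4.5 at t=0.168) (area = (16/2)·8.245²·sin(360°/16) = 208.14 mm²); the cube at (15.5, 4) (footprint 16×23) is included at this height (area 368.00 mm²); the cube at (2.5, -3.5) is present — its section is the full 16×18 rectangle (area 288.00 mm²); Taking the union: the regions partially overlap — summed areas 1304.99 mm² minus the doubly-counted overlap 325.72 mm² gives 979.27 mm² — area = 979.27 mm²; (whole slice rotated 60° about Z — lengths, areas and connectivity unchanged). Checking containment: at z = 8.68 the cross-section extends beyond the z = 5.6 cross-section by about 26.78 mm².

part overhangs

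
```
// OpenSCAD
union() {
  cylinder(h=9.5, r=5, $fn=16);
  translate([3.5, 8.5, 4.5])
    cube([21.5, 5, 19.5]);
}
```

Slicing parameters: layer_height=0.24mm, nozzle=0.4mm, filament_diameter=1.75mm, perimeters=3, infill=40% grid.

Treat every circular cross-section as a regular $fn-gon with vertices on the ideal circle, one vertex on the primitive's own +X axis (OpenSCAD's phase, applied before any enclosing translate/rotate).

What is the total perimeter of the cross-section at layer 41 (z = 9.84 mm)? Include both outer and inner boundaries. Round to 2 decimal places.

53.00 mm

At z = 9.84 mm: the cylinder is not intersected at this z (z outside [0, 9.5]); the 21.5×5 cube at (3.5, 8.5) contributes its full rectangle (perimeter 53.00 mm); Combining (union): only the 21.5×5 cube at (3.5, 8.5) is present, so the union is just that shape — boundary = 53.00 mm. Overall, the cross-section is a single solid region. Total boundary length (outer) = 53.00 mm.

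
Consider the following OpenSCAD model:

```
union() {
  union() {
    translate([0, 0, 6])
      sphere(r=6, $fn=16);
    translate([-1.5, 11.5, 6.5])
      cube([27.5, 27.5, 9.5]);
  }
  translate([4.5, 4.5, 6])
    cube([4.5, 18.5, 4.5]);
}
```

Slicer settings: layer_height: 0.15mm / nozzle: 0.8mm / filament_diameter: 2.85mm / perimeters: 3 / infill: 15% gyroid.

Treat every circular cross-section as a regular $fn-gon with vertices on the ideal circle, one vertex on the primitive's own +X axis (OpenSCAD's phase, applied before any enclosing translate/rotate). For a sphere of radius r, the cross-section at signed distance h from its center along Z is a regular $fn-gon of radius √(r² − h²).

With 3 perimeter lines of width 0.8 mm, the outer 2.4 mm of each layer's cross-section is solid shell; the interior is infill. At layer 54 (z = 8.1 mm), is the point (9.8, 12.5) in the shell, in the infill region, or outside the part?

At z = 8.1 mm: the r=6 sphere contributes a regular 16-gon of circumradius √(6²−2.1²) = 5.620; the cube at (-1.5, 11.5) (footprint 27.5×27.5) is included at this height; Taking the union: the 2 present regions are separate (no shared area or edge), so areas and boundary lengths simply add and each stays a separate island — 2 connected regions; the cube at (4.5, 4.5) is present — its section is the full 4.5×18.5 rectangle; Combining (union): the regions partially overlap (shared area 51.75 mm²), so overlapping operands fuse into one piece — 2 connected regions. Overall, the cross-section has 2 separate islands. The nearest boundary edge runs (26.00, 11.50)→(9.00, 11.50); distance from the point to it = 1.00 mm. (Shell/infill is judged within the island containing the point — the largest one.) The point is inside the cross-section, 1.00 mm from the nearest boundary — within the 2.4 mm shell band (3 × 0.8).

shell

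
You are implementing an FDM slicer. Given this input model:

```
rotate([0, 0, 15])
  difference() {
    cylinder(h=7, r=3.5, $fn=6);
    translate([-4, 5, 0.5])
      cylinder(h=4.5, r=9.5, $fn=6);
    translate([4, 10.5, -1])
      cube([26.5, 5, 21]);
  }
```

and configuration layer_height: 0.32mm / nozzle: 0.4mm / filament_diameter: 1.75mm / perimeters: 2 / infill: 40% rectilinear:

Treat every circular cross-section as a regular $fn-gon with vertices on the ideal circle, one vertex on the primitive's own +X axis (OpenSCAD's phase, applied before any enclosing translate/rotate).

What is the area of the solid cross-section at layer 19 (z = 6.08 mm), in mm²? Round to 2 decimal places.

At z = 6.08 mm: the r=3.5 cylinder gives a regular 6-gon of circumradius 3.5 (constant along its height) (area = (6/2)·3.500²·sin(360°/6) = 31.83 mm²); the cylinder at (-4, 5) is absent (z outside [0.5, 5]); the cube at (4, 10.5) is present — its section is the full 26.5×5 rectangle (area 132.50 mm²); Subtracting the remaining from the first: starting from the r=3.5 cylinder (31.83 mm²), the 26.5×5 cube at (4, 10.5) misses the remaining region (no effect) — area = 31.83 mm²; (whole slice rotated 15° about Z — lengths, areas and connectivity unchanged). Overall, the cross-section is a single solid region. Net area = 31.83 mm².

31.83 mm²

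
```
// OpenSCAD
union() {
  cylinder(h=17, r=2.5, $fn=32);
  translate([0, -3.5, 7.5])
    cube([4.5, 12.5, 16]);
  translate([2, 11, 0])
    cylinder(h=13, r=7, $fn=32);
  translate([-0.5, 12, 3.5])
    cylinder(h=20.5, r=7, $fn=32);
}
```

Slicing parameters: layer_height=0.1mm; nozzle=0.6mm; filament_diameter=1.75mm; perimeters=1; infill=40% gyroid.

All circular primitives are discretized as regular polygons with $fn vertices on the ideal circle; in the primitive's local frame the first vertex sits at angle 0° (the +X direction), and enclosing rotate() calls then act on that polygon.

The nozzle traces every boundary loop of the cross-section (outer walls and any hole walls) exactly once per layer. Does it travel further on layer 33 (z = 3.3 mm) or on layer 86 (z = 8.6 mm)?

Layer 33 (z = 3.3): the r=2.5 cylinder contributes a regular 32-gon of circumradius 2.5 (perimeter = 2·32·2.500·sin(180°/32) = 15.68 mm); the cube at (0, -3.5) does not reach this height (z outside [7.5, 23.5]); the cylinder at (2, 11): section is a regular 32-gon, circumradius r=7 (perimeter = 2·32·7.000·sin(180°/32) = 43.91 mm); the cylinder at (-0.5, 12) is not intersected at this z (z outside [3.5, 24]); Taking the union: the 2 present regions are separate (no shared area or edge), so areas and boundary lengths simply add and each stays a separate island — boundary = 59.59 mm. So its perimeter = 59.59 mm. Layer 86 (z = 8.6): the r=2.5 cylinder contributes a regular 32-gon of circumradius 2.5 (perimeter = 2·32·2.500·sin(180°/32) = 15.68 mm); the cube at (0, -3.5) (footprint 4.5×12.5) is included at this height (perimeter 34.00 mm); the r=7 cylinder at (2, 11) contributes a regular 32-gon of circumradius 7 (perimeter = 2·32·7.000·sin(180°/32) = 43.91 mm); the r=7 cylinder at (-0.5, 12) gives a regular 32-gon of circumradius 7 (constant along its height) (perimeter = 2·32·7.000·sin(180°/32) = 43.91 mm); Taking the union: the regions partially overlap (shared area 147.19 mm²), so the edge portions inside another operand are dropped and the merged outline is re-measured after clipping — boundary = 67.88 mm. So its perimeter = 67.88 mm. Layer 86 is larger (67.88 vs 59.59 mm).

layer 86 (z = 8.6 mm)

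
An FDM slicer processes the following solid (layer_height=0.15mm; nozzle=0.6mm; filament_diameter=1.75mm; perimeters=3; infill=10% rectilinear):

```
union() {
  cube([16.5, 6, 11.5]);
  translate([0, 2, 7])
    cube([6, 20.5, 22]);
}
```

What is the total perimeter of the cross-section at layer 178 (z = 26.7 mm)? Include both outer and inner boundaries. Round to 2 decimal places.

At z = 26.7 mm: the cube is absent (z outside [0, 11.5]); the cube at (0, 2) is present — its section is the full 6×20.5 rectangle (perimeter 53.00 mm); Combining (union): only the 6×20.5 cube at (0, 2) is present, so the union is just that shape — boundary = 53.00 mm. Overall, the cross-section is a single solid region. Total boundary length (outer) = 53.00 mm.

53.00 mm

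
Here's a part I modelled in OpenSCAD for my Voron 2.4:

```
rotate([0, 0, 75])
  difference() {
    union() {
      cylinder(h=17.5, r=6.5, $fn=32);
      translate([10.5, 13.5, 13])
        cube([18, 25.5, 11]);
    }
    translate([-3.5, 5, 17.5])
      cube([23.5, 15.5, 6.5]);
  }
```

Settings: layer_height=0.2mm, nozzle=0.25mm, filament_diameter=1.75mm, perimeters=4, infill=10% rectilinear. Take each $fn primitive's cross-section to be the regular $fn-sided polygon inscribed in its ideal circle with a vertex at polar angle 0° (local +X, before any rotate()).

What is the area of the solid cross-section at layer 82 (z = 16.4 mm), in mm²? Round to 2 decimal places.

At z = 16.4 mm: the r=6.5 cylinder gives a regular 32-gon of circumradius 6.5 (constant along its height) (area = (32/2)·6.500²·sin(360°/32) = 131.88 mm²); the cube at (10.5, 13.5) is present — its section is the full 18×25.5 rectangle (area 459.00 mm²); Taking the union: the 2 present regions are separate (no shared area or edge), so areas and boundary lengths simply add and each stays a separate island — area = 590.88 mm²; the cube at (-3.5, 5) is absent (z outside [17.5, 24]); After the difference (first − rest): none of the subtracted shapes is present at this height, so the result so far is unchanged — area = 590.88 mm²; (rotated 75° about Z; rotation is an isometry so areas/perimeters/island counts are preserved). Overall, the cross-section has 2 separate islands. Net area = 590.88 mm².

590.88 mm²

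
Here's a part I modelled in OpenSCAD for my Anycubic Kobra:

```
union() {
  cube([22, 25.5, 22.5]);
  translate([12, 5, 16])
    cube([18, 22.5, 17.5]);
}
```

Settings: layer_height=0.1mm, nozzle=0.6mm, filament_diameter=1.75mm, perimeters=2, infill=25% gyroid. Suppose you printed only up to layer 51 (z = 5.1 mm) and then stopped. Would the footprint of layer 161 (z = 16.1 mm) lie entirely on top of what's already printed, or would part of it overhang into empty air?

Compare the two slices. At z = 5.1: the cube is present — its section is the full 22×25.5 rectangle (area 561.00 mm²); the cube at (12, 5) is not intersected at this z (z outside [16, 33.5]); Combining (union): only the 22×25.5 cube is present, so the union is just that shape — area = 561.00 mm². At z = 16.1: the cube is present — its section is the full 22×25.5 rectangle (area 561.00 mm²); the 18×22.5 cube at (12, 5) contributes its full rectangle (area 405.00 mm²); Taking the union: the regions partially overlap — summed areas 966.00 mm² minus the doubly-counted overlap 205.00 mm² gives 761.00 mm² — area = 761.00 mm². Checking containment: at z = 16.1 the cross-section extends beyond the z = 5.1 cross-section by about 200.00 mm².

part overhangs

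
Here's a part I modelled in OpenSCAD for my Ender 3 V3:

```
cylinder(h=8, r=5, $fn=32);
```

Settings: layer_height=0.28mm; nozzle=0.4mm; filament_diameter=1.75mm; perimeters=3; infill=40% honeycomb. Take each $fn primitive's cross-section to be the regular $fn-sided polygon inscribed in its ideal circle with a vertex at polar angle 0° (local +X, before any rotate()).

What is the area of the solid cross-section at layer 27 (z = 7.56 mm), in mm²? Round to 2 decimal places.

78.04 mm²

At z = 7.56 mm: the cylinder: section is a regular 32-gon, circumradius r=5 (area = (32/2)·5.000²·sin(360°/32) = 78.04 mm²). Overall, the cross-section is a single solid region. Net area = 78.04 mm².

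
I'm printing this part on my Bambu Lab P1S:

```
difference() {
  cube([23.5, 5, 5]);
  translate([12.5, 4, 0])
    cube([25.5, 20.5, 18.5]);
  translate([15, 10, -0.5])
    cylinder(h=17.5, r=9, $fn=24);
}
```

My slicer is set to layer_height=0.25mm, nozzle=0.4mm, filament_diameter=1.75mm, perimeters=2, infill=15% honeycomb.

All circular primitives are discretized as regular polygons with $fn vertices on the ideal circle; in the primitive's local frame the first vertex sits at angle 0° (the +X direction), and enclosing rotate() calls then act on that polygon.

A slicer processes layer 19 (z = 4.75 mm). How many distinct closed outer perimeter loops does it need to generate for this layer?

At z = 4.75 mm: the 23.5×5 cube contributes its full rectangle; the cube at (12.5, 4) (footprint 25.5×20.5) is included at this height; the r=9 cylinder at (15, 10) contributes a regular 24-gon of circumradius 9; After the difference (first − rest): starting from the 23.5×5 cube, the 25.5×20.5 cube at (12.5, 4) partially overlaps it — only the 11.00 mm² overlap (of its 522.75 mm²) is removed, clipping the outline; the r=9 cylinder at (15, 10) partially overlaps it — only the 31.65 mm² overlap (of its 251.57 mm²) is removed, clipping the outline — 1 connected region. The result has 1 disconnected region.

1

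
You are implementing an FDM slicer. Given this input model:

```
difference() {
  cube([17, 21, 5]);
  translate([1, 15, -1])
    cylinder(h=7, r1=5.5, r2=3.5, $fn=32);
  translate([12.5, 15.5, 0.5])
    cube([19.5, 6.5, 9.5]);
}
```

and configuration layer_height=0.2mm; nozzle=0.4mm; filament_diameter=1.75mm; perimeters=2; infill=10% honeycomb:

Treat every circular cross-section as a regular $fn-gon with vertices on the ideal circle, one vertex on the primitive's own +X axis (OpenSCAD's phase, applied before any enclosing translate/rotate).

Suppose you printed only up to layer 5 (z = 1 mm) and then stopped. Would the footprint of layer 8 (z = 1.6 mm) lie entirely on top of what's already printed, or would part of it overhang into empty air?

part overhangs

Compare the two slices. At z = 1: the cube is present — its section is the full 17×21 rectangle (area 357.00 mm²); the cone at (1, 15): at t=0.286 of its height the radius interpolates to r₁+(r₂−r₁)t = 4.929, giving a regular 32-gon of that circumradius (area = (32/2)·4.929²·sin(360°/32) = 75.82 mm²); the cube at (12.5, 15.5) (footprint 19.5×6.5) is included at this height (area 126.75 mm²); Subtracting the remaining from the first: starting from the 17×21 cube (357.00 mm²), the cone at (1, 15) partially overlaps it — only the 47.67 mm² overlap (of its 75.82 mm²) is removed, clipping the outline; the 19.5×6.5 cube at (12.5, 15.5) partially overlaps it — only the 24.75 mm² overlap (of its 126.75 mm²) is removed, clipping the outline — area = 284.58 mm². At z = 1.6: the 17×21 cube contributes its full rectangle (area 357.00 mm²); the cone at (1, 15) contributes a regular 32-gon of circumradius 4.757 (interpolated between r1=5.5 and r2=3.5 at t=0.371) (area = (32/2)·4.757²·sin(360°/32) = 70.64 mm²); the 19.5×6.5 cube at (12.5, 15.5) contributes its full rectangle (area 126.75 mm²); After the difference (first − rest): starting from the 17×21 cube (357.00 mm²), the cone at (1, 15) partially overlaps it — only the 44.73 mm² overlap (of its 70.64 mm²) is removed, clipping the outline; the 19.5×6.5 cube at (12.5, 15.5) partially overlaps it — only the 24.75 mm² overlap (of its 126.75 mm²) is removed, clipping the outline — area = 287.52 mm². Checking containment: at z = 1.6 the cross-section extends beyond the z = 1 cross-section by about 2.94 mm².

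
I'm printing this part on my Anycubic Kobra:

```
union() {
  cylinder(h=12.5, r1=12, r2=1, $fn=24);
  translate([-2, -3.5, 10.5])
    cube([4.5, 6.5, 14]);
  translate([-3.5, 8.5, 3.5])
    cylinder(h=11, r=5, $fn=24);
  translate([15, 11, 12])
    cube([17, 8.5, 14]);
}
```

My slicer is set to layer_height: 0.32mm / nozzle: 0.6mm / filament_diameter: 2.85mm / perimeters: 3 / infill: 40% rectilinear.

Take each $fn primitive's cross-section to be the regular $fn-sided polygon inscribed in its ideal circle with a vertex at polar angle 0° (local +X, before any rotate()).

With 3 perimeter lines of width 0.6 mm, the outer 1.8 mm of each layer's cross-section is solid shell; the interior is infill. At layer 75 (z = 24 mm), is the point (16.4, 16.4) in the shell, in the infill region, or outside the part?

shell

At z = 24 mm: the cone is absent (z outside [0, 12.5]); the 4.5×6.5 cube at (-2, -3.5) contributes its full rectangle; the cylinder at (-3.5, 8.5) is not intersected at this z (z outside [3.5, 14.5]); the cube at (15, 11) (footprint 17×8.5) is included at this height; Merging all regions: the 2 present regions are separate (no shared area or edge), so areas and boundary lengths simply add and each stays a separate island — 2 connected regions. Overall, the cross-section has 2 separate islands. The nearest boundary edge runs (15.00, 11.00)→(15.00, 19.50); distance from the point to it = 1.40 mm. (Shell/infill is judged within the island containing the point — the largest one.) The point is inside the cross-section, 1.40 mm from the nearest boundary — within the 1.8 mm shell band (3 × 0.6).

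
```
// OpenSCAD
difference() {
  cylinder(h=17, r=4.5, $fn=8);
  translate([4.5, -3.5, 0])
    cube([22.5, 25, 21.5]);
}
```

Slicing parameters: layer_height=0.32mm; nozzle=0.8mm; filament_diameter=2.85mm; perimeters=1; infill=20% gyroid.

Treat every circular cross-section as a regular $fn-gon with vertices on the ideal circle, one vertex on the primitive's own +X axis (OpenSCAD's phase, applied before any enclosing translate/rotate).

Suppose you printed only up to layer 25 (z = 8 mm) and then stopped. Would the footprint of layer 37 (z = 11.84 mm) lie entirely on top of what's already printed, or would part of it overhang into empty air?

entirely on top

Compare the two slices. At z = 8: the r=4.5 cylinder gives a regular 8-gon of circumradius 4.5 (constant along its height) (area = (8/2)·4.500²·sin(360°/8) = 57.28 mm²); the cube at (4.5, -3.5) (footprint 22.5×25) is included at this height (area 562.50 mm²); Taking the first minus the rest: starting from the r=4.5 cylinder (57.28 mm²), the 22.5×25 cube at (4.5, -3.5) misses the remaining region (no effect) — area = 57.28 mm². At z = 11.84: the r=4.5 cylinder gives a regular 8-gon of circumradius 4.5 (constant along its height) (area = (8/2)·4.500²·sin(360°/8) = 57.28 mm²); the cube at (4.5, -3.5) is present — its section is the full 22.5×25 rectangle (area 562.50 mm²); Subtracting the remaining from the first: starting from the r=4.5 cylinder (57.28 mm²), the 22.5×25 cube at (4.5, -3.5) misses the remaining region (no effect) — area = 57.28 mm². Checking containment: the cross-section at z = 11.84 is a subset of the cross-section at z = 8.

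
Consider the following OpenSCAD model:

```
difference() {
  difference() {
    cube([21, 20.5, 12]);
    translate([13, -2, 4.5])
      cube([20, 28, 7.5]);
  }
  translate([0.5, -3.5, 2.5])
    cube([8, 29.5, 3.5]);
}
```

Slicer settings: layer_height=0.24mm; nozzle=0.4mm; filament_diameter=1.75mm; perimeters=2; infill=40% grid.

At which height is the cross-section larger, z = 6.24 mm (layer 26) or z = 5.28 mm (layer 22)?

layer 26 (z = 6.24 mm)

Layer 26 (z = 6.24): the 21×20.5 cube contributes its full rectangle (area 430.50 mm²); the cube at (13, -2) (footprint 20×28) is included at this height (area 560.00 mm²); After the difference (first − rest): starting from the 21×20.5 cube (430.50 mm²), the 20×28 cube at (13, -2) partially overlaps it — only the 164.00 mm² overlap (of its 560.00 mm²) is removed, clipping the outline — area = 266.50 mm²; the cube at (0.5, -3.5) is absent (z outside [2.5, 6]); Taking the first minus the rest: none of the subtracted shapes is present at this height, so that combined region is unchanged — area = 266.50 mm². So its area = 266.50 mm². Layer 22 (z = 5.28): the 21×20.5 cube contributes its full rectangle (area 430.50 mm²); the cube at (13, -2) (footprint 20×28) is included at this height (area 560.00 mm²); After the difference (first − rest): starting from the 21×20.5 cube (430.50 mm²), the 20×28 cube at (13, -2) partially overlaps it — only the 164.00 mm² overlap (of its 560.00 mm²) is removed, clipping the outline — area = 266.50 mm²; the 8×29.5 cube at (0.5, -3.5) contributes its full rectangle (area 236.00 mm²); Subtracting the remaining from the first: starting from the result so far (266.50 mm²), the 8×29.5 cube at (0.5, -3.5) partially overlaps it — only the 164.00 mm² overlap (of its 236.00 mm²) is removed, clipping the outline — area = 102.50 mm². So its area = 102.50 mm². Layer 26 is larger (266.50 vs 102.50 mm²).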